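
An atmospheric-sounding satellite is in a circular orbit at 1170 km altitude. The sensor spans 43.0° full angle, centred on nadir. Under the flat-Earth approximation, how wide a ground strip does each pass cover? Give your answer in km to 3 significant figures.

Half-angle = 43.0°/2 = 21.5°.
Swath width ≈ 2h·tan(θ/2) = 2 × 1170 × tan(21.5°) = 921.8 km.

922 km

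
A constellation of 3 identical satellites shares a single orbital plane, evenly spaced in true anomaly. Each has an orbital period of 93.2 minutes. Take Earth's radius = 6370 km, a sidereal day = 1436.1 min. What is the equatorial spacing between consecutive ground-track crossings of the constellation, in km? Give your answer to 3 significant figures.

T = 93.2 min = 5592.0 s.
Single-satellite node shift = (5592.0/86166) × 360° = 23.36°.
With 3 satellites evenly phased, successive equator crossings are 23.36/3 = 7.788° apart.
That is 7.788 × 111.2 = 866 km at the equator.

866 km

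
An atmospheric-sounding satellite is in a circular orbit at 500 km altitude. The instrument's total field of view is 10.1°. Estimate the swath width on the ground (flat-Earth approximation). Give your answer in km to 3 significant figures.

88.4 km

Half-angle = 10.1°/2 = 5.05°.
Swath width ≈ 2h·tan(θ/2) = 2 × 500 × tan(5.05°) = 88.4 km.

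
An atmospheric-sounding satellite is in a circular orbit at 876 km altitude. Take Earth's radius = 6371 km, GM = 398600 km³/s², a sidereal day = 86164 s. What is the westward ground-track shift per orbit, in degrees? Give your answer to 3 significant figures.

25.7°

Semi-major axis a = 6371 + 876 = 7247 km. Period T = 2π√(a³/μ) = 2π√(7247³/398600) = 6139.7 s = 102.33 min.
During one orbit Earth rotates (6139.7 / 86164) × 360° = 25.65°.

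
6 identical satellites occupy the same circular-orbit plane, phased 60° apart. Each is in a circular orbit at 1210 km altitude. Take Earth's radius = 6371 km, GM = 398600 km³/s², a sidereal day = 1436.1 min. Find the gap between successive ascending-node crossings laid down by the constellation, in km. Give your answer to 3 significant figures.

509 km

Semi-major axis a = 6371 + 1210 = 7581 km. Period T = 2π√(a³/μ) = 2π√(7581³/398600) = 6569.0 s = 109.48 min.
Single-satellite node shift = (6569.0/86166) × 360° = 27.45°.
With 6 satellites evenly phased, successive equator crossings are 27.45/6 = 4.574° apart.
That is 4.574 × 111.2 = 509 km at the equator.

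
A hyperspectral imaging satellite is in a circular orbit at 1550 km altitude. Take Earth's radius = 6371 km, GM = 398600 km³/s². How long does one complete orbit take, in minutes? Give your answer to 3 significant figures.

Semi-major axis a = 6371 + 1550 = 7921 km. Period T = 2π√(a³/μ) = 2π√(7921³/398600) = 7015.9 s = 116.93 min.

117 min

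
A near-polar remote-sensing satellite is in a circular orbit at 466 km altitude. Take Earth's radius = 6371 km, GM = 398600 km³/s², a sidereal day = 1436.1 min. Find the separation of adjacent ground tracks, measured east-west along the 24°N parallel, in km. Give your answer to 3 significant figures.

Semi-major axis a = 6371 + 466 = 6837 km. Period T = 2π√(a³/μ) = 2π√(6837³/398600) = 5626.1 s = 93.77 min.
Node shift per orbit = (5626.1/86166) × 360° = 23.51°.
Equatorial spacing = 23.51 × 111.2 km/° = 2614 km.
At 24° latitude, spacing = 2614 × cos(24°) = 2388 km.

2390 km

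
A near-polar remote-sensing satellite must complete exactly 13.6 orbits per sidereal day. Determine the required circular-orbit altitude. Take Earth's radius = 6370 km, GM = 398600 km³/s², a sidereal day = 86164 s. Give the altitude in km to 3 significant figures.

Required period T = 86164 / 13.6 = 6335.6 s.
From T = 2π√(a³/μ): a = (μ T²/4π²)^(1/3) = (398600 × 6335.6² / 4π²)^(1/3) = 7400 km.
Altitude h = a − R = 7400 − 6370 = 1030 km.

1030 km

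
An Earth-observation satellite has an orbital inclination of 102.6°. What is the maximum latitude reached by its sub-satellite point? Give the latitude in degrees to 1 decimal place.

77.4°

Retrograde orbit: the ground track reaches ±(180° − i) = ±(180 − 102.6) = ±77.4°.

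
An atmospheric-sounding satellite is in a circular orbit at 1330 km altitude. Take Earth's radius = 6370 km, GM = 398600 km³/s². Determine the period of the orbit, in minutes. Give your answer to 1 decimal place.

112.1 min

Semi-major axis a = 6370 + 1330 = 7700 km. Period T = 2π√(a³/μ) = 2π√(7700³/398600) = 6724.3 s = 112.07 min.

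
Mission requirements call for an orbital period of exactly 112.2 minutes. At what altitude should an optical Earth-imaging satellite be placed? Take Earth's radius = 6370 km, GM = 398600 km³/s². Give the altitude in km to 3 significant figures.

1340 km

T = 112.2 min = 6732.0 s.
From T = 2π√(a³/μ): a = (μ T²/4π²)^(1/3) = (398600 × 6732.0² / 4π²)^(1/3) = 7706 km.
Altitude h = a − R = 7706 − 6370 = 1336 km.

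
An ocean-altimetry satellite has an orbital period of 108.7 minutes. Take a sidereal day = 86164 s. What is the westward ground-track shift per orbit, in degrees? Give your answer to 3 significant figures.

T = 108.7 min = 6522.0 s.
During one orbit Earth rotates (6522.0 / 86164) × 360° = 27.25°.

27.2°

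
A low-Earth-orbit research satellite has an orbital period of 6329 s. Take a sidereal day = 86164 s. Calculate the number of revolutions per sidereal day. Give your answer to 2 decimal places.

13.61

Orbits per sidereal day = 86164 / 6329.0 = 13.614.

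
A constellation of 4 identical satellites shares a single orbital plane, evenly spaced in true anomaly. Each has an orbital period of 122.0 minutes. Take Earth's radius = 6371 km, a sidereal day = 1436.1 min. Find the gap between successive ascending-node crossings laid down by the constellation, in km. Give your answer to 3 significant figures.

T = 122.0 min = 7320.0 s.
Single-satellite node shift = (7320.0/86166) × 360° = 30.58°.
With 4 satellites evenly phased, successive equator crossings are 30.58/4 = 7.646° apart.
That is 7.646 × 111.2 = 850 km at the equator.

850 km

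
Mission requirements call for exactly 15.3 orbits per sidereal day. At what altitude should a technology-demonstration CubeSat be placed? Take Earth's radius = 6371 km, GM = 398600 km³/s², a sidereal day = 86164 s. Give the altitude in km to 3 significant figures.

Required period T = 86164 / 15.3 = 5631.6 s.
From T = 2π√(a³/μ): a = (μ T²/4π²)^(1/3) = (398600 × 5631.6² / 4π²)^(1/3) = 6841 km.
Altitude h = a − R = 6841 − 6371 = 470 km.

470 km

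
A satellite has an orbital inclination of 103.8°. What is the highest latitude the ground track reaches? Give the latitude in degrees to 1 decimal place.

Retrograde orbit: the ground track reaches ±(180° − i) = ±(180 − 103.8) = ±76.2°.

76.2°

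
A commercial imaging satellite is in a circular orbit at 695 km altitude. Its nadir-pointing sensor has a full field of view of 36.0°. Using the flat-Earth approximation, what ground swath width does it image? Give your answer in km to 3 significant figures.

452 km

Half-angle = 36.0°/2 = 18°.
Swath width ≈ 2h·tan(θ/2) = 2 × 695 × tan(18°) = 451.6 km.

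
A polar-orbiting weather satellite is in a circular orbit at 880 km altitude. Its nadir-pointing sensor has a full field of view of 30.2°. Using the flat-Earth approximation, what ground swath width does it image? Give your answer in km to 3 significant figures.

Half-angle = 30.2°/2 = 15.1°.
Swath width ≈ 2h·tan(θ/2) = 2 × 880 × tan(15.1°) = 474.9 km.

475 km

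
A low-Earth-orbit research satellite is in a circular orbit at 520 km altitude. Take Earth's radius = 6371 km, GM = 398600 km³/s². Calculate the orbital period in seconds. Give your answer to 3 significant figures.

5690 seconds

Semi-major axis a = 6371 + 520 = 6891 km. Period T = 2π√(a³/μ) = 2π√(6891³/398600) = 5692.9 s = 94.88 min.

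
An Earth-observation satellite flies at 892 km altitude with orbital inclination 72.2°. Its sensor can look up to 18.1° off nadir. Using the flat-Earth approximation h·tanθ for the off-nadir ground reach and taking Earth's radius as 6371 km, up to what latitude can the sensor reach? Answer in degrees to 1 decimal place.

For a prograde orbit the ground track reaches latitude ±i = ±72.2°.
Sensor half-swath on the ground ≈ 892·tan(18.1°) = 292 km = 2.62° of latitude.
Maximum observable latitude ≈ 72.2 + 2.62 = 74.8°.

74.8°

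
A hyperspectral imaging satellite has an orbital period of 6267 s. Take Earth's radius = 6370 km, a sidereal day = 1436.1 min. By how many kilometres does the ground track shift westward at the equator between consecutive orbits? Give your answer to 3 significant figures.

During one orbit Earth rotates (6267.0 / 86166) × 360° = 26.18°.
At the equator that is 26.18° × (2π·6370/360) km/° = 26.18 × 111.2 = 2911 km.

2910 km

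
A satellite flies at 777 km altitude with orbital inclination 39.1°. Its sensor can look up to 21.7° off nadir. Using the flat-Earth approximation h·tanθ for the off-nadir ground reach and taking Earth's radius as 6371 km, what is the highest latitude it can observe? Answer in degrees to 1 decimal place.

For a prograde orbit the ground track reaches latitude ±i = ±39.1°.
Sensor half-swath on the ground ≈ 777·tan(21.7°) = 309 km = 2.78° of latitude.
Maximum observable latitude ≈ 39.1 + 2.78 = 41.9°.

41.9°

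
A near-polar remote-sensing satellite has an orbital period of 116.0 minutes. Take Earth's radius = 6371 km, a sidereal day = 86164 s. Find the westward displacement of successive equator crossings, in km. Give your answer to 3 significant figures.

3230 km

T = 116.0 min = 6960.0 s.
During one orbit Earth rotates (6960.0 / 86164) × 360° = 29.08°.
At the equator that is 29.08° × (2π·6371/360) km/° = 29.08 × 111.2 = 3233 km.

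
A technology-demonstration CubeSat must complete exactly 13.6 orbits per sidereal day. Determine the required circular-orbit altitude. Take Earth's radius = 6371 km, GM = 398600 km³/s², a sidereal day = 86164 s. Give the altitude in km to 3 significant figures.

Required period T = 86164 / 13.6 = 6335.6 s.
From T = 2π√(a³/μ): a = (μ T²/4π²)^(1/3) = (398600 × 6335.6² / 4π²)^(1/3) = 7400 km.
Altitude h = a − R = 7400 − 6371 = 1029 km.

1030 km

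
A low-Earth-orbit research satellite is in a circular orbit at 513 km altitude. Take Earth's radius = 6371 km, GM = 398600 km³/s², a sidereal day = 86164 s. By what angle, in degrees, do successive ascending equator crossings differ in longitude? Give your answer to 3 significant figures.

23.7°

Semi-major axis a = 6371 + 513 = 6884 km. Period T = 2π√(a³/μ) = 2π√(6884³/398600) = 5684.2 s = 94.74 min.
During one orbit Earth rotates (5684.2 / 86164) × 360° = 23.75°.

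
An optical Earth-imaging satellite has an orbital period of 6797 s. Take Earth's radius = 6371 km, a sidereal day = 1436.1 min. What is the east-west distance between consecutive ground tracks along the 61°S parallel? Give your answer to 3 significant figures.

Node shift per orbit = (6797.0/86166) × 360° = 28.40°.
Equatorial spacing = 28.40 × 111.2 km/° = 3158 km.
At 61° latitude, spacing = 3158 × cos(61°) = 1531 km.

1530 km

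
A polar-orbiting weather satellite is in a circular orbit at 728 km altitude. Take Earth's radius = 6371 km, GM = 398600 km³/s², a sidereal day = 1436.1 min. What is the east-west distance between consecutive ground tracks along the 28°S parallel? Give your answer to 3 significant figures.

Semi-major axis a = 6371 + 728 = 7099 km. Period T = 2π√(a³/μ) = 2π√(7099³/398600) = 5952.6 s = 99.21 min.
Node shift per orbit = (5952.6/86166) × 360° = 24.87°.
Equatorial spacing = 24.87 × 111.2 km/° = 2765 km.
At 28° latitude, spacing = 2765 × cos(28°) = 2442 km.

2440 km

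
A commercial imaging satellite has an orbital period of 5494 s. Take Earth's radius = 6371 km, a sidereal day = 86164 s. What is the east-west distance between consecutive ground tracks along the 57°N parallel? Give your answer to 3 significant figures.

1390 km

Node shift per orbit = (5494.0/86164) × 360° = 22.95°.
Equatorial spacing = 22.95 × 111.2 km/° = 2552 km.
At 57° latitude, spacing = 2552 × cos(57°) = 1390 km.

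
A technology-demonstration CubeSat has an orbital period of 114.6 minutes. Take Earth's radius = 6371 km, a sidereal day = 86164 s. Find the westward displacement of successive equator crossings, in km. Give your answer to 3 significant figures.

3190 km

T = 114.6 min = 6876.0 s.
During one orbit Earth rotates (6876.0 / 86164) × 360° = 28.73°.
At the equator that is 28.73° × (2π·6371/360) km/° = 28.73 × 111.2 = 3194 km.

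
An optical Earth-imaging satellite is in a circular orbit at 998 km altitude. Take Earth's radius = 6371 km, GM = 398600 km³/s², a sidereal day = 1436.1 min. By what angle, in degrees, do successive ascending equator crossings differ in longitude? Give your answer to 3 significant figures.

Semi-major axis a = 6371 + 998 = 7369 km. Period T = 2π√(a³/μ) = 2π√(7369³/398600) = 6295.4 s = 104.92 min.
During one orbit Earth rotates (6295.4 / 86166) × 360° = 26.30°.

26.3°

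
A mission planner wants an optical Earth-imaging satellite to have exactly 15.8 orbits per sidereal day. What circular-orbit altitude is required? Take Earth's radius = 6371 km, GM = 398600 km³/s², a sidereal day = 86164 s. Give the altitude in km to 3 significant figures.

Required period T = 86164 / 15.8 = 5453.4 s.
From T = 2π√(a³/μ): a = (μ T²/4π²)^(1/3) = (398600 × 5453.4² / 4π²)^(1/3) = 6696 km.
Altitude h = a − R = 6696 − 6371 = 325 km.

325 km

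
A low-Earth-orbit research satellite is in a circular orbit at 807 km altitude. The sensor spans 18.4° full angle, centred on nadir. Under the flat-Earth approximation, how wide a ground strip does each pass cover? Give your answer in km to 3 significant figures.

Half-angle = 18.4°/2 = 9.2°.
Swath width ≈ 2h·tan(θ/2) = 2 × 807 × tan(9.2°) = 261.4 km.

261 km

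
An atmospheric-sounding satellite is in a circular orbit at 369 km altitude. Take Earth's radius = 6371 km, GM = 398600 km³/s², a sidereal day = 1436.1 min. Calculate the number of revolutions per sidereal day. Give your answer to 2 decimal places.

Semi-major axis a = 6371 + 369 = 6740 km. Period T = 2π√(a³/μ) = 2π√(6740³/398600) = 5506.8 s = 91.78 min.
Orbits per sidereal day = 86166 / 5506.8 = 15.647.

15.65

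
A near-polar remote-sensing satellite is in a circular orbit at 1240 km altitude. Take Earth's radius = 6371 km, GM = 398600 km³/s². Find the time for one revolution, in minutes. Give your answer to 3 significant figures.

Semi-major axis a = 6371 + 1240 = 7611 km. Period T = 2π√(a³/μ) = 2π√(7611³/398600) = 6608.1 s = 110.13 min.

110 min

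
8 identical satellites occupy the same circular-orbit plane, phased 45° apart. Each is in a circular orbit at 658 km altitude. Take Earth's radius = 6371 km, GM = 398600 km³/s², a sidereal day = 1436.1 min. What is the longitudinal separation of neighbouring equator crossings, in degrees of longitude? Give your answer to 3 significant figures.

3.06°

Semi-major axis a = 6371 + 658 = 7029 km. Period T = 2π√(a³/μ) = 2π√(7029³/398600) = 5864.8 s = 97.75 min.
Single-satellite node shift = (5864.8/86166) × 360° = 24.50°.
With 8 satellites evenly phased, successive equator crossings are 24.50/8 = 3.063° apart.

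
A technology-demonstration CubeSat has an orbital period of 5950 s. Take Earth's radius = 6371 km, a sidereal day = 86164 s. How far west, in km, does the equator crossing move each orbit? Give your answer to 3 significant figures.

During one orbit Earth rotates (5950.0 / 86164) × 360° = 24.86°.
At the equator that is 24.86° × (2π·6371/360) km/° = 24.86 × 111.2 = 2764 km.

2760 km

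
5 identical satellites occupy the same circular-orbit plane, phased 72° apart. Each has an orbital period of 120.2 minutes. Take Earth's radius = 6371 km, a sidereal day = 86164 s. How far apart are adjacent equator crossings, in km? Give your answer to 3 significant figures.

T = 120.2 min = 7212.0 s.
Single-satellite node shift = (7212.0/86164) × 360° = 30.13°.
With 5 satellites evenly phased, successive equator crossings are 30.13/5 = 6.026° apart.
That is 6.026 × 111.2 = 670 km at the equator.

670 km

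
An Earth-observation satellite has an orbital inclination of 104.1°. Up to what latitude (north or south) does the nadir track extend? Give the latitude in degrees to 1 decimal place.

Retrograde orbit: the ground track reaches ±(180° − i) = ±(180 − 104.1) = ±75.9°.

75.9°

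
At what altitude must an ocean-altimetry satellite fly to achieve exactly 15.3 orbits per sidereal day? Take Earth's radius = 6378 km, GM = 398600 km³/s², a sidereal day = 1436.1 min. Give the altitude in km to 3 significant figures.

Required period T = 86166 / 15.3 = 5631.8 s.
From T = 2π√(a³/μ): a = (μ T²/4π²)^(1/3) = (398600 × 5631.8² / 4π²)^(1/3) = 6842 km.
Altitude h = a − R = 6842 − 6378 = 464 km.

464 km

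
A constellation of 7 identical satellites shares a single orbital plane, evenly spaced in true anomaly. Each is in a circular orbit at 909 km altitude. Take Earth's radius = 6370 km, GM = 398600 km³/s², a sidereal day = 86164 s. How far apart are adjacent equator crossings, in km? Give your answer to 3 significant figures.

410 km

Semi-major axis a = 6370 + 909 = 7279 km. Period T = 2π√(a³/μ) = 2π√(7279³/398600) = 6180.4 s = 103.01 min.
Single-satellite node shift = (6180.4/86164) × 360° = 25.82°.
With 7 satellites evenly phased, successive equator crossings are 25.82/7 = 3.689° apart.
That is 3.689 × 111.2 = 410 km at the equator.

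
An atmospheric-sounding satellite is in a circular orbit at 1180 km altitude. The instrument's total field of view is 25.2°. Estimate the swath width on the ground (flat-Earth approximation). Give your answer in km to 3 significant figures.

Half-angle = 25.2°/2 = 12.6°.
Swath width ≈ 2h·tan(θ/2) = 2 × 1180 × tan(12.6°) = 527.5 km.

528 km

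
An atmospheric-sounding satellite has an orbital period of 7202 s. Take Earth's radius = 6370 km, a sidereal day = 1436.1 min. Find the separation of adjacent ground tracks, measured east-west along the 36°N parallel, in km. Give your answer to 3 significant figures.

Node shift per orbit = (7202.0/86166) × 360° = 30.09°.
Equatorial spacing = 30.09 × 111.2 km/° = 3345 km.
At 36° latitude, spacing = 3345 × cos(36°) = 2706 km.

2710 km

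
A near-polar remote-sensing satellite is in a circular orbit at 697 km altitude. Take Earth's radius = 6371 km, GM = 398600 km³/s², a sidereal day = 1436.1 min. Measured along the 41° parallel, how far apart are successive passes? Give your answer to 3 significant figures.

2070 km

Semi-major axis a = 6371 + 697 = 7068 km. Period T = 2π√(a³/μ) = 2π√(7068³/398600) = 5913.7 s = 98.56 min.
Node shift per orbit = (5913.7/86166) × 360° = 24.71°.
Equatorial spacing = 24.71 × 111.2 km/° = 2747 km.
At 41° latitude, spacing = 2747 × cos(41°) = 2073 km.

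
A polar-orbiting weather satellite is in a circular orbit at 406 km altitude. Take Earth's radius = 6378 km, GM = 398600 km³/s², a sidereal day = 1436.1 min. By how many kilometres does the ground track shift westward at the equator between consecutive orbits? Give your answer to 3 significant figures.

Semi-major axis a = 6378 + 406 = 6784 km. Period T = 2π√(a³/μ) = 2π√(6784³/398600) = 5560.8 s = 92.68 min.
During one orbit Earth rotates (5560.8 / 86166) × 360° = 23.23°.
At the equator that is 23.23° × (2π·6378/360) km/° = 23.23 × 111.3 = 2586 km.

2590 km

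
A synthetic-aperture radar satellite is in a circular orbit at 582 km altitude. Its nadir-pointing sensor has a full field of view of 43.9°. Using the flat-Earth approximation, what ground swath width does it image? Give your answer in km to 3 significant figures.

Half-angle = 43.9°/2 = 21.95°.
Swath width ≈ 2h·tan(θ/2) = 2 × 582 × tan(21.95°) = 469.1 km.

469 km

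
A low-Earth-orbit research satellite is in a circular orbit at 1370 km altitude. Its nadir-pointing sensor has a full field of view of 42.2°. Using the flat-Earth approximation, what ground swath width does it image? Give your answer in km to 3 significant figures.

Half-angle = 42.2°/2 = 21.1°.
Swath width ≈ 2h·tan(θ/2) = 2 × 1370 × tan(21.1°) = 1057.3 km.

1060 km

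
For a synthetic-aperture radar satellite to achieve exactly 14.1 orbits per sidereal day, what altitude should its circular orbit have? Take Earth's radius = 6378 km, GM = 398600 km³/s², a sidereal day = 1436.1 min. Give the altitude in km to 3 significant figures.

846 km

Required period T = 86166 / 14.1 = 6111.1 s.
From T = 2π√(a³/μ): a = (μ T²/4π²)^(1/3) = (398600 × 6111.1² / 4π²)^(1/3) = 7224 km.
Altitude h = a − R = 7224 − 6378 = 846 km.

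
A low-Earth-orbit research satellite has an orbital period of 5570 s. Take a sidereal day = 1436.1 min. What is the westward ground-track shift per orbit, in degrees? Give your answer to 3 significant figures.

During one orbit Earth rotates (5570.0 / 86166) × 360° = 23.27°.

23.3°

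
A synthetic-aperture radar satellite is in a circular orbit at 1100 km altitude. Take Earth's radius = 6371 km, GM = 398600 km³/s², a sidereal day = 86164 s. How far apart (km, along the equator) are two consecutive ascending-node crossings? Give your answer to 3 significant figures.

Semi-major axis a = 6371 + 1100 = 7471 km. Period T = 2π√(a³/μ) = 2π√(7471³/398600) = 6426.6 s = 107.11 min.
During one orbit Earth rotates (6426.6 / 86164) × 360° = 26.85°.
At the equator that is 26.85° × (2π·6371/360) km/° = 26.85 × 111.2 = 2986 km.

2990 km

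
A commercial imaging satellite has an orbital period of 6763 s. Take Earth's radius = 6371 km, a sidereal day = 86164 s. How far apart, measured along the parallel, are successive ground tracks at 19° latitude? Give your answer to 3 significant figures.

2970 km

Node shift per orbit = (6763.0/86164) × 360° = 28.26°.
Equatorial spacing = 28.26 × 111.2 km/° = 3142 km.
At 19° latitude, spacing = 3142 × cos(19°) = 2971 km.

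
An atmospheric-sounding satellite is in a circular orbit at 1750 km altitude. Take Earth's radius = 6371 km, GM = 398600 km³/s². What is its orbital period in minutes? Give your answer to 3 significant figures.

Semi-major axis a = 6371 + 1750 = 8121 km. Period T = 2π√(a³/μ) = 2π√(8121³/398600) = 7283.3 s = 121.39 min.

121 min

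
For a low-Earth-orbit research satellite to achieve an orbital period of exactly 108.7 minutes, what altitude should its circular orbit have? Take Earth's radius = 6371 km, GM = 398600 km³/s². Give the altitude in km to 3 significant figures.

1170 km

T = 108.7 min = 6522.0 s.
From T = 2π√(a³/μ): a = (μ T²/4π²)^(1/3) = (398600 × 6522.0² / 4π²)^(1/3) = 7545 km.
Altitude h = a − R = 7545 − 6371 = 1174 km.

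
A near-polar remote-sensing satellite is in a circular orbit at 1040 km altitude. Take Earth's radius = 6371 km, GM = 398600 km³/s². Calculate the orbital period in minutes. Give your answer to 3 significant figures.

Semi-major axis a = 6371 + 1040 = 7411 km. Period T = 2π√(a³/μ) = 2π√(7411³/398600) = 6349.3 s = 105.82 min.

106 min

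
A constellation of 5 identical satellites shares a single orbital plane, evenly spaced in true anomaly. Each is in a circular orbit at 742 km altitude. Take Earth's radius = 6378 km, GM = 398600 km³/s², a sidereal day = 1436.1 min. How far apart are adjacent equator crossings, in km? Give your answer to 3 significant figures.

556 km

Semi-major axis a = 6378 + 742 = 7120 km. Period T = 2π√(a³/μ) = 2π√(7120³/398600) = 5979.0 s = 99.65 min.
Single-satellite node shift = (5979.0/86166) × 360° = 24.98°.
With 5 satellites evenly phased, successive equator crossings are 24.98/5 = 4.996° apart.
That is 4.996 × 111.3 = 556 km at the equator.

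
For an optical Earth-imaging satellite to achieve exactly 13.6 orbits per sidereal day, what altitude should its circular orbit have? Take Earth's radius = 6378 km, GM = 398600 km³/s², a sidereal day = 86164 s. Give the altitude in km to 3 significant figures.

1020 km

Required period T = 86164 / 13.6 = 6335.6 s.
From T = 2π√(a³/μ): a = (μ T²/4π²)^(1/3) = (398600 × 6335.6² / 4π²)^(1/3) = 7400 km.
Altitude h = a − R = 7400 − 6378 = 1022 km.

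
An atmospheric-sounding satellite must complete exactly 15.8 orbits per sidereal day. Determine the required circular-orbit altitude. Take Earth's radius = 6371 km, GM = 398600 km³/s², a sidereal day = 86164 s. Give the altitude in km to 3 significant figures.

Required period T = 86164 / 15.8 = 5453.4 s.
From T = 2π√(a³/μ): a = (μ T²/4π²)^(1/3) = (398600 × 5453.4² / 4π²)^(1/3) = 6696 km.
Altitude h = a − R = 6696 − 6371 = 325 km.

325 km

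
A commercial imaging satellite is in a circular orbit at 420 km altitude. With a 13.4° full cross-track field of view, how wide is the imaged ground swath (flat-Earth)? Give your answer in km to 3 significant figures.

98.7 km

Half-angle = 13.4°/2 = 6.7°.
Swath width ≈ 2h·tan(θ/2) = 2 × 420 × tan(6.7°) = 98.7 km.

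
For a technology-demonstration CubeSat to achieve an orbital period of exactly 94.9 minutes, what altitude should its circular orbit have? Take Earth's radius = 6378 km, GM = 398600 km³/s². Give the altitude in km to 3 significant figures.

T = 94.9 min = 5694.0 s.
From T = 2π√(a³/μ): a = (μ T²/4π²)^(1/3) = (398600 × 5694.0² / 4π²)^(1/3) = 6892 km.
Altitude h = a − R = 6892 − 6378 = 514 km.

514 km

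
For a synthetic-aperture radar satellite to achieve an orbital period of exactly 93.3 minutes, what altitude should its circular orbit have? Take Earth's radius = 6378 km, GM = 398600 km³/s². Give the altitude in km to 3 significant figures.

436 km

T = 93.3 min = 5598.0 s.
From T = 2π√(a³/μ): a = (μ T²/4π²)^(1/3) = (398600 × 5598.0² / 4π²)^(1/3) = 6814 km.
Altitude h = a − R = 6814 − 6378 = 436 km.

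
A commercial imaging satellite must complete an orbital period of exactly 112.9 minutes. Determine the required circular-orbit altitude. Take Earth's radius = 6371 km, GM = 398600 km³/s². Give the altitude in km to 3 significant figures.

T = 112.9 min = 6774.0 s.
From T = 2π√(a³/μ): a = (μ T²/4π²)^(1/3) = (398600 × 6774.0² / 4π²)^(1/3) = 7738 km.
Altitude h = a − R = 7738 − 6371 = 1367 km.

1370 km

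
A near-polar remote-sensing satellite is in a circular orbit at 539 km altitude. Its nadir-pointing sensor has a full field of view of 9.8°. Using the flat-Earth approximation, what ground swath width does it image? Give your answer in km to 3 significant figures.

Half-angle = 9.8°/2 = 4.9°.
Swath width ≈ 2h·tan(θ/2) = 2 × 539 × tan(4.9°) = 92.4 km.

92.4 km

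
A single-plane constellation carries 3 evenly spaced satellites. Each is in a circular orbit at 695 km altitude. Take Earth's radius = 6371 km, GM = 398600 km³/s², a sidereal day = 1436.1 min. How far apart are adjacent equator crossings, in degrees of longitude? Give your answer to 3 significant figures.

8.23°

Semi-major axis a = 6371 + 695 = 7066 km. Period T = 2π√(a³/μ) = 2π√(7066³/398600) = 5911.1 s = 98.52 min.
Single-satellite node shift = (5911.1/86166) × 360° = 24.70°.
With 3 satellites evenly phased, successive equator crossings are 24.70/3 = 8.232° apart.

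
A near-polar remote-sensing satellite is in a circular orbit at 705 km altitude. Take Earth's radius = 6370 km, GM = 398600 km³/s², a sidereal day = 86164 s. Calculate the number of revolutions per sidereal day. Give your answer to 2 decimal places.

Semi-major axis a = 6370 + 705 = 7075 km. Period T = 2π√(a³/μ) = 2π√(7075³/398600) = 5922.4 s = 98.71 min.
Orbits per sidereal day = 86164 / 5922.4 = 14.549.

14.55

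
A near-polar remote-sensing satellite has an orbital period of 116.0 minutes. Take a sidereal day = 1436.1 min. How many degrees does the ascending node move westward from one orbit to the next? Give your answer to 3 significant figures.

T = 116.0 min = 6960.0 s.
During one orbit Earth rotates (6960.0 / 86166) × 360° = 29.08°.

29.1°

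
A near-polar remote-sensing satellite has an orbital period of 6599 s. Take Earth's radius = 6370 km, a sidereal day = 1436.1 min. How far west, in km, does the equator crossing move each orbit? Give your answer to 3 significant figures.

3070 km

During one orbit Earth rotates (6599.0 / 86166) × 360° = 27.57°.
At the equator that is 27.57° × (2π·6370/360) km/° = 27.57 × 111.2 = 3065 km.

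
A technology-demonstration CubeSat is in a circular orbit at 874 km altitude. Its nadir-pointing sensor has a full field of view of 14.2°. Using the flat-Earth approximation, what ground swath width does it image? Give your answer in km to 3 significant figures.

Half-angle = 14.2°/2 = 7.1°.
Swath width ≈ 2h·tan(θ/2) = 2 × 874 × tan(7.1°) = 217.7 km.

218 km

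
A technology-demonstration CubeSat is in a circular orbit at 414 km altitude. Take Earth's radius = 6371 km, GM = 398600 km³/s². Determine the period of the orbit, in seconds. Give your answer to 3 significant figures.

5560 seconds

Semi-major axis a = 6371 + 414 = 6785 km. Period T = 2π√(a³/μ) = 2π√(6785³/398600) = 5562.1 s = 92.70 min.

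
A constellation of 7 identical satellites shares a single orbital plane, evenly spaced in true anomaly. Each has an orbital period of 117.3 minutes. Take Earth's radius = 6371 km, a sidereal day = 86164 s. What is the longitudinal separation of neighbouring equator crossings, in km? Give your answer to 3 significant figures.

467 km

T = 117.3 min = 7038.0 s.
Single-satellite node shift = (7038.0/86164) × 360° = 29.41°.
With 7 satellites evenly phased, successive equator crossings are 29.41/7 = 4.201° apart.
That is 4.201 × 111.2 = 467 km at the equator.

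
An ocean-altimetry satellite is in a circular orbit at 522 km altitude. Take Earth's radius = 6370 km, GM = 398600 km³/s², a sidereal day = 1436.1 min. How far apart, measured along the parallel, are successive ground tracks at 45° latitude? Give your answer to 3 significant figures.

Semi-major axis a = 6370 + 522 = 6892 km. Period T = 2π√(a³/μ) = 2π√(6892³/398600) = 5694.2 s = 94.90 min.
Node shift per orbit = (5694.2/86166) × 360° = 23.79°.
Equatorial spacing = 23.79 × 111.2 km/° = 2645 km.
At 45° latitude, spacing = 2645 × cos(45°) = 1870 km.

1870 km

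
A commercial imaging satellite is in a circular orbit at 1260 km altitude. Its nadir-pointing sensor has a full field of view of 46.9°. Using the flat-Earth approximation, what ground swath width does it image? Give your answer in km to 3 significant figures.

1090 km

Half-angle = 46.9°/2 = 23.45°.
Swath width ≈ 2h·tan(θ/2) = 2 × 1260 × tan(23.45°) = 1093.1 km.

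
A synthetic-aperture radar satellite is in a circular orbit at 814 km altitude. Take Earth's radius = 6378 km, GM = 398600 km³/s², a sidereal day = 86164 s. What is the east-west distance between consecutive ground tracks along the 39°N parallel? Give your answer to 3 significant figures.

2190 km

Semi-major axis a = 6378 + 814 = 7192 km. Period T = 2π√(a³/μ) = 2π√(7192³/398600) = 6070.0 s = 101.17 min.
Node shift per orbit = (6070.0/86164) × 360° = 25.36°.
Equatorial spacing = 25.36 × 111.3 km/° = 2823 km.
At 39° latitude, spacing = 2823 × cos(39°) = 2194 km.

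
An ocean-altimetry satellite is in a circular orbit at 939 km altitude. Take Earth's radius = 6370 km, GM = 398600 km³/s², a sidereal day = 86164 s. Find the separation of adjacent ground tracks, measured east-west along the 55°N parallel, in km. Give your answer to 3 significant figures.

1660 km

Semi-major axis a = 6370 + 939 = 7309 km. Period T = 2π√(a³/μ) = 2π√(7309³/398600) = 6218.7 s = 103.64 min.
Node shift per orbit = (6218.7/86164) × 360° = 25.98°.
Equatorial spacing = 25.98 × 111.2 km/° = 2889 km.
At 55° latitude, spacing = 2889 × cos(55°) = 1657 km.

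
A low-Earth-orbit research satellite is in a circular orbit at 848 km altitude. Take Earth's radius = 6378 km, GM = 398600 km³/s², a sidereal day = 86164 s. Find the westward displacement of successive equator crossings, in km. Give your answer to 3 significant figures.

2840 km

Semi-major axis a = 6378 + 848 = 7226 km. Period T = 2π√(a³/μ) = 2π√(7226³/398600) = 6113.1 s = 101.88 min.
During one orbit Earth rotates (6113.1 / 86164) × 360° = 25.54°.
At the equator that is 25.54° × (2π·6378/360) km/° = 25.54 × 111.3 = 2843 km.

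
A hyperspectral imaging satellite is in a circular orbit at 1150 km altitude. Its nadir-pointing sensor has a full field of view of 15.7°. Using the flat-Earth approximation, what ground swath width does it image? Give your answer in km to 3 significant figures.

317 km

Half-angle = 15.7°/2 = 7.85°.
Swath width ≈ 2h·tan(θ/2) = 2 × 1150 × tan(7.85°) = 317.1 km.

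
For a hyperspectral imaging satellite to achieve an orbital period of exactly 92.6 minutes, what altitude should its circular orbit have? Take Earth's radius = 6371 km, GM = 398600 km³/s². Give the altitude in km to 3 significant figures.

T = 92.6 min = 5556.0 s.
From T = 2π√(a³/μ): a = (μ T²/4π²)^(1/3) = (398600 × 5556.0² / 4π²)^(1/3) = 6780 km.
Altitude h = a − R = 6780 − 6371 = 409 km.

409 km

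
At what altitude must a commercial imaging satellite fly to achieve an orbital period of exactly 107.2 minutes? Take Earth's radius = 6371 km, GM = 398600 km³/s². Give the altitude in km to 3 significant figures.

T = 107.2 min = 6432.0 s.
From T = 2π√(a³/μ): a = (μ T²/4π²)^(1/3) = (398600 × 6432.0² / 4π²)^(1/3) = 7475 km.
Altitude h = a − R = 7475 − 6371 = 1104 km.

1100 km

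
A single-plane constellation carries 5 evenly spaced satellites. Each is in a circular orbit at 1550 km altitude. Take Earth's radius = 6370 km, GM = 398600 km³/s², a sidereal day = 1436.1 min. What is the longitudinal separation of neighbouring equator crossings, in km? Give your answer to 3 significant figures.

Semi-major axis a = 6370 + 1550 = 7920 km. Period T = 2π√(a³/μ) = 2π√(7920³/398600) = 7014.5 s = 116.91 min.
Single-satellite node shift = (7014.5/86166) × 360° = 29.31°.
With 5 satellites evenly phased, successive equator crossings are 29.31/5 = 5.861° apart.
That is 5.861 × 111.2 = 652 km at the equator.

652 km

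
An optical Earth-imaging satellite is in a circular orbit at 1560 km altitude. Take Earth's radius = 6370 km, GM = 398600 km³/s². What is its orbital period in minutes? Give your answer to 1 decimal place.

117.1 min

Semi-major axis a = 6370 + 1560 = 7930 km. Period T = 2π√(a³/μ) = 2π√(7930³/398600) = 7027.8 s = 117.13 min.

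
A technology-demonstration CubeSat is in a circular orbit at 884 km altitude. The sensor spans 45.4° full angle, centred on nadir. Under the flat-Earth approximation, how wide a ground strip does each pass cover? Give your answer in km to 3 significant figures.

Half-angle = 45.4°/2 = 22.7°.
Swath width ≈ 2h·tan(θ/2) = 2 × 884 × tan(22.7°) = 739.6 km.

740 km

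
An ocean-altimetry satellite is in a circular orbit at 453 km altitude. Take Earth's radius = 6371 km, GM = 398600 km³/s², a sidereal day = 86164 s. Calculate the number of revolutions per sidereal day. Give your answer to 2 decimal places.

Semi-major axis a = 6371 + 453 = 6824 km. Period T = 2π√(a³/μ) = 2π√(6824³/398600) = 5610.1 s = 93.50 min.
Orbits per sidereal day = 86164 / 5610.1 = 15.359.

15.36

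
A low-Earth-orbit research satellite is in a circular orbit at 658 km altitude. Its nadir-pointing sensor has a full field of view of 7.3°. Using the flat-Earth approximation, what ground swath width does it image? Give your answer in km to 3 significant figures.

Half-angle = 7.3°/2 = 3.65°.
Swath width ≈ 2h·tan(θ/2) = 2 × 658 × tan(3.65°) = 83.9 km.

83.9 km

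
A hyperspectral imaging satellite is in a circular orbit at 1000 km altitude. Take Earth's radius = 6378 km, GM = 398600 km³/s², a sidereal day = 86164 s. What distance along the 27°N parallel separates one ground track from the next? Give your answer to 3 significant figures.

2610 km

Semi-major axis a = 6378 + 1000 = 7378 km. Period T = 2π√(a³/μ) = 2π√(7378³/398600) = 6306.9 s = 105.12 min.
Node shift per orbit = (6306.9/86164) × 360° = 26.35°.
Equatorial spacing = 26.35 × 111.3 km/° = 2933 km.
At 27° latitude, spacing = 2933 × cos(27°) = 2614 km.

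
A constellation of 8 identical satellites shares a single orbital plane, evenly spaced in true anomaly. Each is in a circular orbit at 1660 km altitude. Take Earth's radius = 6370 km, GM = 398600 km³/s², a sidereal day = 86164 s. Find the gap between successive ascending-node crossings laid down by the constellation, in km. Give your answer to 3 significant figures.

Semi-major axis a = 6370 + 1660 = 8030 km. Period T = 2π√(a³/μ) = 2π√(8030³/398600) = 7161.2 s = 119.35 min.
Single-satellite node shift = (7161.2/86164) × 360° = 29.92°.
With 8 satellites evenly phased, successive equator crossings are 29.92/8 = 3.740° apart.
That is 3.740 × 111.2 = 416 km at the equator.

416 km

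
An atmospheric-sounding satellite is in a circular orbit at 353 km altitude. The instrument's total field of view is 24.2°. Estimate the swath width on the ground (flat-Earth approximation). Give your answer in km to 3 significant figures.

Half-angle = 24.2°/2 = 12.1°.
Swath width ≈ 2h·tan(θ/2) = 2 × 353 × tan(12.1°) = 151.4 km.

151 km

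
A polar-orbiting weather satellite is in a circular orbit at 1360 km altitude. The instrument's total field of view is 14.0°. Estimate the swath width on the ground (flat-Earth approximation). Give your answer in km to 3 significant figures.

334 km

Half-angle = 14.0°/2 = 7°.
Swath width ≈ 2h·tan(θ/2) = 2 × 1360 × tan(7°) = 334.0 km.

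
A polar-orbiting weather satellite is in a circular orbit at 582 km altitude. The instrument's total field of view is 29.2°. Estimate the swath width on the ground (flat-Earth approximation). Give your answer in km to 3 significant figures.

303 km

Half-angle = 29.2°/2 = 14.6°.
Swath width ≈ 2h·tan(θ/2) = 2 × 582 × tan(14.6°) = 303.2 km.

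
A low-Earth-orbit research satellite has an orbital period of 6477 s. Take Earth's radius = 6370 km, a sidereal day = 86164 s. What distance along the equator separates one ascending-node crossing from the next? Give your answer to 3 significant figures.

During one orbit Earth rotates (6477.0 / 86164) × 360° = 27.06°.
At the equator that is 27.06° × (2π·6370/360) km/° = 27.06 × 111.2 = 3009 km.

3010 km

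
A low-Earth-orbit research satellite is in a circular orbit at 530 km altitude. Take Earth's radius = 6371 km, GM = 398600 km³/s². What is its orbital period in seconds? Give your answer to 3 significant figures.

5710 seconds

Semi-major axis a = 6371 + 530 = 6901 km. Period T = 2π√(a³/μ) = 2π√(6901³/398600) = 5705.3 s = 95.09 min.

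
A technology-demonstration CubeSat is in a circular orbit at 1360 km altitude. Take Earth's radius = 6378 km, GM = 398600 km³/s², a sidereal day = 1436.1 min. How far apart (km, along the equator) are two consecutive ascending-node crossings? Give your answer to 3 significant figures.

Semi-major axis a = 6378 + 1360 = 7738 km. Period T = 2π√(a³/μ) = 2π√(7738³/398600) = 6774.1 s = 112.90 min.
During one orbit Earth rotates (6774.1 / 86166) × 360° = 28.30°.
At the equator that is 28.30° × (2π·6378/360) km/° = 28.30 × 111.3 = 3151 km.

3150 km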